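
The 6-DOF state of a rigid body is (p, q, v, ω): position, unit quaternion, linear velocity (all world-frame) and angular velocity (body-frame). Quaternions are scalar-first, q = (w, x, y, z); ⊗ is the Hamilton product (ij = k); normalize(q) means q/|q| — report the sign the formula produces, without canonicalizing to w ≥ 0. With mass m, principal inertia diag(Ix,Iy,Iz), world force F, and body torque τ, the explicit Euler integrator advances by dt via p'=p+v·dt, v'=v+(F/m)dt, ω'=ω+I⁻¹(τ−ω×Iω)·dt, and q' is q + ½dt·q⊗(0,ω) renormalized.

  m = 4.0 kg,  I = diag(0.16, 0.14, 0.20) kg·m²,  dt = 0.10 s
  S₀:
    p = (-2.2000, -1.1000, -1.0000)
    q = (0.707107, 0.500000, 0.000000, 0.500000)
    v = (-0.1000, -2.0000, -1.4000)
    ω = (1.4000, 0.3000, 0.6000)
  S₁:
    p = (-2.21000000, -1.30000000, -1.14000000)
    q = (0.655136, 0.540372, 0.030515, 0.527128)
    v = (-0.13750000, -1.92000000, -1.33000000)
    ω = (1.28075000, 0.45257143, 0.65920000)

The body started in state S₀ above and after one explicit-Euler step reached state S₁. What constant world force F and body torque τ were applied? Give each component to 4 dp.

Δv = v₁−v₀ = (-0.03750000, 0.08000000, 0.07000000)
applied force F = (-1.5000, 3.2000, 2.8000)
Δω = ω₁−ω₀ = (-0.11925000, 0.15257143, 0.05920000)
I·α + gyro = (-0.1800, 0.1800, 0.1100)

F = (-1.5000, 3.2000, 2.8000)
τ = (-0.1800, 0.1800, 0.1100)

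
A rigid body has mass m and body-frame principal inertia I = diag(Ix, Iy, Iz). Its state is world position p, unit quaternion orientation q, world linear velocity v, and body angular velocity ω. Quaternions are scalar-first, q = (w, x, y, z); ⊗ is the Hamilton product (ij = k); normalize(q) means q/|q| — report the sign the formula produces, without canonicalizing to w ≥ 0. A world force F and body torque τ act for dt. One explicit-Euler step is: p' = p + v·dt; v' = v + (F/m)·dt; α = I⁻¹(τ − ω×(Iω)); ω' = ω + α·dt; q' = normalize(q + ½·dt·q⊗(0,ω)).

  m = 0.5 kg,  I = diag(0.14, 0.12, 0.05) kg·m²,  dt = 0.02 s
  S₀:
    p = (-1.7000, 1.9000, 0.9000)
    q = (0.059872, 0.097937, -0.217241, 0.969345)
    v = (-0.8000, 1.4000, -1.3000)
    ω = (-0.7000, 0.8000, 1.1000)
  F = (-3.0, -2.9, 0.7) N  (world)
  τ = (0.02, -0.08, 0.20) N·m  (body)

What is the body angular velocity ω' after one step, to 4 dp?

gyro term ω×Iω = (-0.0616, -0.0693, 0.0112)
angular accel α = (0.5829, -0.0892, 3.7760)
ω' = ω + α·dt = (-0.6883, 0.7982, 1.1755)

ω' = (-0.6883, 0.7982, 1.1755)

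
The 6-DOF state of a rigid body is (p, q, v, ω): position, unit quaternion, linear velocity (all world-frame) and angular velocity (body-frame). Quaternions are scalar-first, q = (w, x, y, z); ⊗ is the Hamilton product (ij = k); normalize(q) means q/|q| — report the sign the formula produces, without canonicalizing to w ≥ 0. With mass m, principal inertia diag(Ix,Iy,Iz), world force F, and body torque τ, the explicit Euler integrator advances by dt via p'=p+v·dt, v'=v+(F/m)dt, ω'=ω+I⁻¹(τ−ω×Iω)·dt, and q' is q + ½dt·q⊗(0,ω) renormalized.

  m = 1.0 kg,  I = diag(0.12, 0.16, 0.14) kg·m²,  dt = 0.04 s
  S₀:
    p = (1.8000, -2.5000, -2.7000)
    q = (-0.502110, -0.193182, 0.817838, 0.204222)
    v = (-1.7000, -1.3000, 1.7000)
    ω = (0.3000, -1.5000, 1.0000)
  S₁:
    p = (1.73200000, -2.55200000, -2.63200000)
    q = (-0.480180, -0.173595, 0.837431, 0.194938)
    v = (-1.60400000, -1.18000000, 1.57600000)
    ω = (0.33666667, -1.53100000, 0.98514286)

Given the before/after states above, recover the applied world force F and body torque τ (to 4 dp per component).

F = (2.4000, 3.0000, -3.1000)
τ = (0.1400, -0.1300, -0.0700)

velocity change Δv = (0.09600000, 0.12000000, -0.12400000)
F = m·Δv/dt = (2.4000, 3.0000, -3.1000)
rate change Δω = (0.03666667, -0.03100000, -0.01485714)
ω₀×(Iω₀) = (0.0300, -0.0060, -0.0180)
applied torque τ = (0.1400, -0.1300, -0.0700)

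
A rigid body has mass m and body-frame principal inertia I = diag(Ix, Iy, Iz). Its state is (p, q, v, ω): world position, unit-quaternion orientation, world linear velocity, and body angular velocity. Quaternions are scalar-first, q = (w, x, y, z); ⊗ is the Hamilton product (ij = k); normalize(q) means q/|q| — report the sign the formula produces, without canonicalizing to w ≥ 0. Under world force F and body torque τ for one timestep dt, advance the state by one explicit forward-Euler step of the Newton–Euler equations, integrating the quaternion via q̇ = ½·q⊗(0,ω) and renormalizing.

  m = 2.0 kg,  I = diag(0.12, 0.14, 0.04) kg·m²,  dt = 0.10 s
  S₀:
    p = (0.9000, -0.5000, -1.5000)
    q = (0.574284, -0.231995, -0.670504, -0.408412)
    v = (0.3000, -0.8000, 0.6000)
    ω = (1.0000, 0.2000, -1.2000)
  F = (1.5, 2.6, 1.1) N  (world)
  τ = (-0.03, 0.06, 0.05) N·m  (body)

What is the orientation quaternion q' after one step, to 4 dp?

q' = (0.5663, -0.1585, -0.6969, -0.4104)

q⊗(0,ω) = (-0.1239986, 1.4605712, -0.5719492, -0.0650358)
q' = normalize(q + ½dt·q⊗(0,ω)) = (0.5663, -0.1585, -0.6969, -0.4104)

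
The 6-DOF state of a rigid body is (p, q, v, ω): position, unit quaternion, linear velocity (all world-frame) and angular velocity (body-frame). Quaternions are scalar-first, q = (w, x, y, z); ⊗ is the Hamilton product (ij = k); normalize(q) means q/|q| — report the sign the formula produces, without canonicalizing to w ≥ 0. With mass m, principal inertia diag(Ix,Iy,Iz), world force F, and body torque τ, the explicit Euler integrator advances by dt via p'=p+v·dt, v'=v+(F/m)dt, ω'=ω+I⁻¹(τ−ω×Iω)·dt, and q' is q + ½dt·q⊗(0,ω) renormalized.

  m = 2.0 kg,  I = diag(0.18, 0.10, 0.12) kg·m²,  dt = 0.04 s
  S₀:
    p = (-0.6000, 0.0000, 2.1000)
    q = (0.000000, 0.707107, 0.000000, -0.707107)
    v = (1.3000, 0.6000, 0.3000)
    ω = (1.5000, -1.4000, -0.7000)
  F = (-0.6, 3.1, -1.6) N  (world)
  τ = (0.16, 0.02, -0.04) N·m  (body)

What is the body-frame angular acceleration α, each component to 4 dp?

α = (0.7800, 0.8300, -1.7333)

ω×(Iω) gyroscopic = (0.0196, -0.0630, 0.1680)
(τ − ω×Iω)/I = (0.7800, 0.8300, -1.7333)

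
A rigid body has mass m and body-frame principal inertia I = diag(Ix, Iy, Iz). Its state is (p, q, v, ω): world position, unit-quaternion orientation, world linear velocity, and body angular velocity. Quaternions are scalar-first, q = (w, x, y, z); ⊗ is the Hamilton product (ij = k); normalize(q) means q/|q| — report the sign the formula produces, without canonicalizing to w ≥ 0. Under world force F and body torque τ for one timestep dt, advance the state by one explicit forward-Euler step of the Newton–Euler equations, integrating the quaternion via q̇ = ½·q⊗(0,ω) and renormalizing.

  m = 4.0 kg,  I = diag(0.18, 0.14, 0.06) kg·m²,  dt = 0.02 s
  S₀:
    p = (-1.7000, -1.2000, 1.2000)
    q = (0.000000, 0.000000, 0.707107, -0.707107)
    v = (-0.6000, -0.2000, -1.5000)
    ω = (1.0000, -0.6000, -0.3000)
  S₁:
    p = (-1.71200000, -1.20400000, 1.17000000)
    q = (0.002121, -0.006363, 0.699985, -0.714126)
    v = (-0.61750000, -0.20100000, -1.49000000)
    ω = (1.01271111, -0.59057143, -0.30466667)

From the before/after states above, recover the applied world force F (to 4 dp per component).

F = (-3.5000, -0.2000, 2.0000)

velocity change Δv = (-0.01750000, -0.00100000, 0.01000000)
applied force F = (-3.5000, -0.2000, 2.0000)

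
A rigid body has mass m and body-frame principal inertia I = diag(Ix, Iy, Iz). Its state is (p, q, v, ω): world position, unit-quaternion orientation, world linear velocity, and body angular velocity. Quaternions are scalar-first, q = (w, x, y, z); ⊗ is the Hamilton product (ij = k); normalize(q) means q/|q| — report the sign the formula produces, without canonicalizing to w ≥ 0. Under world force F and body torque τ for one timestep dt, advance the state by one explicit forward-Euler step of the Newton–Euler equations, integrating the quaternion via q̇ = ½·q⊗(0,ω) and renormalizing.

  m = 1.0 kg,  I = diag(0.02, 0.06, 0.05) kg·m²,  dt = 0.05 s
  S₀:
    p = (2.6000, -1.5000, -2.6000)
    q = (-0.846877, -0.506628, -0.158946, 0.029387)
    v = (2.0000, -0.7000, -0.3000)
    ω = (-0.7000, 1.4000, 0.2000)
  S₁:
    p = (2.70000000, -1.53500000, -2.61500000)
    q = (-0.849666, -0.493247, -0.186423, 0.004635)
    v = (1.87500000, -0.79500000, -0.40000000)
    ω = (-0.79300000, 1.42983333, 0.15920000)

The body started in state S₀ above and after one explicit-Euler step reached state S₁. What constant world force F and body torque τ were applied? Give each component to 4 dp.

F = (-2.5000, -1.9000, -2.0000)
τ = (-0.0400, 0.0400, -0.0800)

Δω = ω₁−ω₀ = (-0.09300000, 0.02983333, -0.04080000)
I·α + gyro = (-0.0400, 0.0400, -0.0800)
velocity change Δv = (-0.12500000, -0.09500000, -0.10000000)
applied force F = (-2.5000, -1.9000, -2.0000)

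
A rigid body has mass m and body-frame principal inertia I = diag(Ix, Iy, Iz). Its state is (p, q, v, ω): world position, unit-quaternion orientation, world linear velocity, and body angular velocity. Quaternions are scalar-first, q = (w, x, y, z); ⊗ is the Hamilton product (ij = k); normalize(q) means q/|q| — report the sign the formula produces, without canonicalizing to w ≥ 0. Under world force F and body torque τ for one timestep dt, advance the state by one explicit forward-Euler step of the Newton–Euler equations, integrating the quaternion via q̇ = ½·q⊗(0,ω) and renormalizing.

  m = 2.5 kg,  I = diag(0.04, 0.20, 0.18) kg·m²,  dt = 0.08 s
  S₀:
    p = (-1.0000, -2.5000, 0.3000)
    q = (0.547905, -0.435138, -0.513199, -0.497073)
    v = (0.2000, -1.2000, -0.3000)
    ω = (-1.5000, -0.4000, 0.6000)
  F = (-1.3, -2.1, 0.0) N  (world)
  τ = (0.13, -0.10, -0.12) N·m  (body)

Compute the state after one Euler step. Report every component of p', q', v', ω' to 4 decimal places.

p' = (-0.9840, -2.5960, 0.2760)
q' = (0.5244, -0.4872, -0.4806, -0.5066)
v' = (0.1584, -1.2672, -0.3000)
ω' = (-1.2496, -0.4904, 0.5040)

α = I⁻¹(τ − ω×Iω) = (3.1300, -1.1300, -1.2000)
new body rate ω' = (-1.2496, -0.4904, 0.5040)
q⊗(0,ω) = (-0.5597428, -1.3286061, 0.7875303, -0.2670003)
updated quaternion q' = (0.5244, -0.4872, -0.4806, -0.5066)
new position p' = (-0.9840, -2.5960, 0.2760)
v' = v + a·dt = (0.1584, -1.2672, -0.3000)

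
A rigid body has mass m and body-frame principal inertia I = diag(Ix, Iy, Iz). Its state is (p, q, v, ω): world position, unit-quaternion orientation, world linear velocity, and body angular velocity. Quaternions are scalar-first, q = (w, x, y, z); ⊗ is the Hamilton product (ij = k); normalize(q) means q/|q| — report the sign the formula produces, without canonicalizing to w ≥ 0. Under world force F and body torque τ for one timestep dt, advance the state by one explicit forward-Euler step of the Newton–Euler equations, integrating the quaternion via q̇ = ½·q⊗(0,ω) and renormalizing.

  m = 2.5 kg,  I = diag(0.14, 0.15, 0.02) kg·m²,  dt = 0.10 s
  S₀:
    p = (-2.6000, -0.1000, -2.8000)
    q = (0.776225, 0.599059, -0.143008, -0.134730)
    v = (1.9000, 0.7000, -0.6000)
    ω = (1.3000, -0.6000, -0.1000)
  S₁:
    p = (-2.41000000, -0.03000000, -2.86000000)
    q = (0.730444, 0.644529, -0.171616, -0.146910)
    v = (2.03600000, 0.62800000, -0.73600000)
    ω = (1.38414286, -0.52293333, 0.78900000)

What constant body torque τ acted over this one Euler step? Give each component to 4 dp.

τ = (0.1100, 0.1000, 0.1700)

Δω = ω₁−ω₀ = (0.08414286, 0.07706667, 0.88900000)
gyro term ω₀×Iω₀ = (-0.0078, -0.0156, -0.0078)
τ = I·(Δω/dt) + ω₀×(Iω₀) = (0.1100, 0.1000, 0.1700)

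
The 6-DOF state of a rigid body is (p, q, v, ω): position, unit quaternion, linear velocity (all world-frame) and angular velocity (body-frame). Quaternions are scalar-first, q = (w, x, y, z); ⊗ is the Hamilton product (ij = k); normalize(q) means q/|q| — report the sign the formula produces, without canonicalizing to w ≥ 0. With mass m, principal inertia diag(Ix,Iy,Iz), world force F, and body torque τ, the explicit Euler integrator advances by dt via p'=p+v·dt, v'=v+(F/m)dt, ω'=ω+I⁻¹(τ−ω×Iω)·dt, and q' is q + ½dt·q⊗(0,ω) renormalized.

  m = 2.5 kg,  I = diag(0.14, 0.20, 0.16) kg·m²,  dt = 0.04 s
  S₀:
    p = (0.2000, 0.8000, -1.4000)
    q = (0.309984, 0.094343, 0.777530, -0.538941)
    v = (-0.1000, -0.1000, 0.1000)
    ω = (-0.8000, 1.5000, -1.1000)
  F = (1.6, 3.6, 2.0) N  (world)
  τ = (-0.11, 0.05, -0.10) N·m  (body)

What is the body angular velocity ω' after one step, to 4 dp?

α = I⁻¹(τ − ω×Iω) = (-1.2571, 0.3380, -0.1750)
ω' = ω + α·dt = (-0.8503, 1.5135, -1.1070)

ω' = (-0.8503, 1.5135, -1.1070)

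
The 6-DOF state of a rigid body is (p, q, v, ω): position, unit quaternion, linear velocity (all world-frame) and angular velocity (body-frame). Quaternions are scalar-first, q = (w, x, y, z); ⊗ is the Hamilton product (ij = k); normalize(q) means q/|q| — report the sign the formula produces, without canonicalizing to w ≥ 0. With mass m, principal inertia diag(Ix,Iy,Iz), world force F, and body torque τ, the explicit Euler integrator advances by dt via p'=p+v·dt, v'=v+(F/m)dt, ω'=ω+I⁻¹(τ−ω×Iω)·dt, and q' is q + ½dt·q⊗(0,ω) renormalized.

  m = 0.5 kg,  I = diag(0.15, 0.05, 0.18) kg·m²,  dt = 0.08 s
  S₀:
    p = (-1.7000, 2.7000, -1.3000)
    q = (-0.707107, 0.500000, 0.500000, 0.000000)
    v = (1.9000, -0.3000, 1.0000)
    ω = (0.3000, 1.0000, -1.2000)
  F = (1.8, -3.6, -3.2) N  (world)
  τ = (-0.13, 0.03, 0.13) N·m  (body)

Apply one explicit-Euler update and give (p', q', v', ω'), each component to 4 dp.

gyro term ω×Iω = (-0.1560, 0.0108, -0.0300)
α = I⁻¹(τ − ω×Iω) = (0.1733, 0.3840, 0.8889)
ω' = ω + α·dt = (0.3139, 1.0307, -1.1289)
2q̇ = q⊗(0,ω) = (-0.6500000, -0.8121321, -0.1071070, 1.1985284)
updated quaternion q' = (-0.7316, 0.4666, 0.4947, 0.0478)
linear accel F/m = (3.6000, -7.2000, -6.4000)
p' = p + v·dt = (-1.5480, 2.6760, -1.2200)
v' = v + a·dt = (2.1880, -0.8760, 0.4880)

p' = (-1.5480, 2.6760, -1.2200)
q' = (-0.7316, 0.4666, 0.4947, 0.0478)
v' = (2.1880, -0.8760, 0.4880)
ω' = (0.3139, 1.0307, -1.1289)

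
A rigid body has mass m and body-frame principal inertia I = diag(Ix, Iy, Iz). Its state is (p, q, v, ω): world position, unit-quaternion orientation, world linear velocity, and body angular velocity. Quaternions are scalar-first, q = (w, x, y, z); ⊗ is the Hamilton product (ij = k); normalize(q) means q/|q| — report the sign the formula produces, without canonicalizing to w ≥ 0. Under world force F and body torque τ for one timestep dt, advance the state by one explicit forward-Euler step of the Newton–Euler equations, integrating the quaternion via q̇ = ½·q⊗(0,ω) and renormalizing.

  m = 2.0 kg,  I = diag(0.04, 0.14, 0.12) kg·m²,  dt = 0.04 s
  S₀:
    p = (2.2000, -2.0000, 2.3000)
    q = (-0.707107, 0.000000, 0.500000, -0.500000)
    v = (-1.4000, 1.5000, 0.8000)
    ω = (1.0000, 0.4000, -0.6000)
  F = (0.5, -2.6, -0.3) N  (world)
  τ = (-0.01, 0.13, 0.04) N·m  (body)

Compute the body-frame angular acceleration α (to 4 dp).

α = (-0.3700, 0.5857, 0.0000)

precession coupling ω×(Iω) = (0.0048, 0.0480, 0.0400)
(τ − ω×Iω)/I = (-0.3700, 0.5857, 0.0000)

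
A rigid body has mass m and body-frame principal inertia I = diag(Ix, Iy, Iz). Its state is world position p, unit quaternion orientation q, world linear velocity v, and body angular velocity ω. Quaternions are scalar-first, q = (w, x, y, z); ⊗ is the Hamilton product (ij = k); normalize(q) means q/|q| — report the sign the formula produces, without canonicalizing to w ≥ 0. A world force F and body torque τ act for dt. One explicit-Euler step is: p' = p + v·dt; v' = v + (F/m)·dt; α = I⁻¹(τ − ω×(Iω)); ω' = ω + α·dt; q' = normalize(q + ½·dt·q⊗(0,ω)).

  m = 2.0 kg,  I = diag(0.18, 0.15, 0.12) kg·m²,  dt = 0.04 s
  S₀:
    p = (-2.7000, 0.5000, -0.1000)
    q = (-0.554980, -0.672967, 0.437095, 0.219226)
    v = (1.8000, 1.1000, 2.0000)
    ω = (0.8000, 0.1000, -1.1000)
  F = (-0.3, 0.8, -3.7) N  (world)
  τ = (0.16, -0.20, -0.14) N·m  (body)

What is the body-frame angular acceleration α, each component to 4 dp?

α = (0.8706, -0.9813, -1.1467)

gyro term ω×Iω = (0.0033, -0.0528, -0.0024)
angular accel α = (0.8706, -0.9813, -1.1467)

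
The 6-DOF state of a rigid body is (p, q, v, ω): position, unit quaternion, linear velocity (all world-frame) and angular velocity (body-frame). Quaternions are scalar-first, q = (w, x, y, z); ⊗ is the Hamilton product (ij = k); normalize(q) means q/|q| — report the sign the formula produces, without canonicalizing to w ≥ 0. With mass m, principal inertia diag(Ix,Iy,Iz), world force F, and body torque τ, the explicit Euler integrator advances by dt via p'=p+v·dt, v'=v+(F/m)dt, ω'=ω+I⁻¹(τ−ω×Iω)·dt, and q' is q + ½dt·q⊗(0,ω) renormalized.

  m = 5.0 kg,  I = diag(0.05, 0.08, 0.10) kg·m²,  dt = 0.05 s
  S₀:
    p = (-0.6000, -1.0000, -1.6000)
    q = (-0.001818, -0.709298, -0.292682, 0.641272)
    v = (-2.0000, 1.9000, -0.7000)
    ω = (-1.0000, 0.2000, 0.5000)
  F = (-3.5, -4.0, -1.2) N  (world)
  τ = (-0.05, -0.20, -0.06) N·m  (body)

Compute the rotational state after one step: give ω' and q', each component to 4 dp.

ω' = (-1.0520, 0.0594, 0.4730)
q' = (-0.0261, -0.7158, -0.2997, 0.6301)

precession coupling ω×(Iω) = (0.0020, 0.0250, -0.0060)
(τ − ω×Iω)/I = (-1.0400, -2.8125, -0.5400)
ω + α·dt = (-1.0520, 0.0594, 0.4730)
2q̇ = q⊗(0,ω) = (-0.9713976, -0.2727774, -0.2869866, -0.4354506)
q + ½dt·q⊗(0,ω), renormalized = (-0.0261, -0.7158, -0.2997, 0.6301)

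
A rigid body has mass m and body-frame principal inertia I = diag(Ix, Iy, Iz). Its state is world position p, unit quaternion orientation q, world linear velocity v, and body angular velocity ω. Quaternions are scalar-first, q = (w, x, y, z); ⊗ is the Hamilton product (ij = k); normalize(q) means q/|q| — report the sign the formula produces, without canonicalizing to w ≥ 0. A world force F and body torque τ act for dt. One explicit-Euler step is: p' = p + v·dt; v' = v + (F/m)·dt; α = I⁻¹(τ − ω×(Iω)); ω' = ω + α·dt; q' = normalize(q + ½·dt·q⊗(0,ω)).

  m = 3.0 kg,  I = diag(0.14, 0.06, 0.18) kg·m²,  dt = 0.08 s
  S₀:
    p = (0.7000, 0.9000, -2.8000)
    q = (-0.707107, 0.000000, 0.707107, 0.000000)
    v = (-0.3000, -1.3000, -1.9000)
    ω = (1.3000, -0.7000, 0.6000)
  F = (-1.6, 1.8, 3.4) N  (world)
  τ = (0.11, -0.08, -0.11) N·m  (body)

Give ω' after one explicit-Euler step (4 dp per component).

ω' = (1.3917, -0.7651, 0.5188)

angular accel α = (1.1457, -0.8133, -1.0156)
ω' = ω + α·dt = (1.3917, -0.7651, 0.5188)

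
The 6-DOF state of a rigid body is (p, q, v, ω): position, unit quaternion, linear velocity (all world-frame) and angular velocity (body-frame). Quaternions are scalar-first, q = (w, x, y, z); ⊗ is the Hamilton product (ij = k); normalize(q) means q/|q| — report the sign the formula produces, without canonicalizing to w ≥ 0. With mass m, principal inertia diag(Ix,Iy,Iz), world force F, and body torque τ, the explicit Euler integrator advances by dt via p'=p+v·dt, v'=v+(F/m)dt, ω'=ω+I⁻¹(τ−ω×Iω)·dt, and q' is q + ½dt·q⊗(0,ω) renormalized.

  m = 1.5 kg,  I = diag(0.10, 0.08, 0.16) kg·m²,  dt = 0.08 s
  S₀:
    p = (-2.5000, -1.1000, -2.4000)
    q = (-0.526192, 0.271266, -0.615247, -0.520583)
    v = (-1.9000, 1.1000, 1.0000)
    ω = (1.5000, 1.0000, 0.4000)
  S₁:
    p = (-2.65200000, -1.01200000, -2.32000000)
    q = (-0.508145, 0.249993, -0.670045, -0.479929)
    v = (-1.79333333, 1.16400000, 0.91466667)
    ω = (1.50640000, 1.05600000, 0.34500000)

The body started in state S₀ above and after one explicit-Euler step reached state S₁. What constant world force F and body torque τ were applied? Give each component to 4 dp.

F = (2.0000, 1.2000, -1.6000)
τ = (0.0400, 0.0200, -0.1400)

ω₁ − ω₀ = (0.00640000, 0.05600000, -0.05500000)
τ = I·(Δω/dt) + ω₀×(Iω₀) = (0.0400, 0.0200, -0.1400)
Δv = v₁−v₀ = (0.10666667, 0.06400000, -0.08533333)
m·(v₁−v₀)/dt = (2.0000, 1.2000, -1.6000)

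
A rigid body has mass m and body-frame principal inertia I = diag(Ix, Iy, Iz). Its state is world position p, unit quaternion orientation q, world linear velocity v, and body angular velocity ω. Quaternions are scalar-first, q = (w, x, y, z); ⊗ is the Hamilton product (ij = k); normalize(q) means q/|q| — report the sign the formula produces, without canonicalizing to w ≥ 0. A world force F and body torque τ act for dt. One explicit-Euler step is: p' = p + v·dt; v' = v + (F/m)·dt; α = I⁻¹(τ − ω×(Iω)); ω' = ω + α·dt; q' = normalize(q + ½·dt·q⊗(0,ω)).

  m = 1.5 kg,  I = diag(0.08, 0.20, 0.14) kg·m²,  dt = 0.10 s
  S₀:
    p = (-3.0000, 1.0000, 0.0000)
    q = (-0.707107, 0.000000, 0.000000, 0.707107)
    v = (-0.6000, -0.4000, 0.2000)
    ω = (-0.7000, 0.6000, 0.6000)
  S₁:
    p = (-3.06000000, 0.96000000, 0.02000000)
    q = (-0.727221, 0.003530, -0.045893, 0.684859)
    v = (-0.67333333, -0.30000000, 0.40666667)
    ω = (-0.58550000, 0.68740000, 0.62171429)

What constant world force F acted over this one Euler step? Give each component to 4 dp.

F = (-1.1000, 1.5000, 3.1000)

Δv = v₁−v₀ = (-0.07333333, 0.10000000, 0.20666667)
m·(v₁−v₀)/dt = (-1.1000, 1.5000, 3.1000)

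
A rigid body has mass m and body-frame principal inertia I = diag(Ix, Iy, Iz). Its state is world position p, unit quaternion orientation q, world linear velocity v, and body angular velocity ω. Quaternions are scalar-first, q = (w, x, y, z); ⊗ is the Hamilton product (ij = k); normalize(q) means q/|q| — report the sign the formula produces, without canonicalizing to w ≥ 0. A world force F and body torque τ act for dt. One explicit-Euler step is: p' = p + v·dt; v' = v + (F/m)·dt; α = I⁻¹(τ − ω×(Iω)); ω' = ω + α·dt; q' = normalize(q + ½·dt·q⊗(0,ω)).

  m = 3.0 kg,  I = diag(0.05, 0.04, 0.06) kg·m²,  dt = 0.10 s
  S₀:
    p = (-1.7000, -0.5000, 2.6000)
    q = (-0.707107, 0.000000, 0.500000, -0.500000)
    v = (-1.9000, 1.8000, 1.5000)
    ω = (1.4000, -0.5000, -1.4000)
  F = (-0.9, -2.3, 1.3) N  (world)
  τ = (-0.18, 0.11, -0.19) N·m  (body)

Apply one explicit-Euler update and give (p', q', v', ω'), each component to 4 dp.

a = F/m = (-0.3000, -0.7667, 0.4333)
new position p' = (-1.8900, -0.3200, 2.7500)
v + (F/m)dt = (-1.9300, 1.7233, 1.5433)
precession coupling ω×(Iω) = (0.0140, 0.0196, 0.0070)
α = I⁻¹(τ − ω×Iω) = (-3.8800, 2.2600, -3.2833)
new body rate ω' = (1.0120, -0.2740, -1.7283)
Hamilton product q⊗(0,ω) = (-0.4500000, -1.9399498, -0.3464465, 0.2899498)
q + ½dt·q⊗(0,ω), renormalized = (-0.7258, -0.0965, 0.4802, -0.4830)

p' = (-1.8900, -0.3200, 2.7500)
q' = (-0.7258, -0.0965, 0.4802, -0.4830)
v' = (-1.9300, 1.7233, 1.5433)
ω' = (1.0120, -0.2740, -1.7283)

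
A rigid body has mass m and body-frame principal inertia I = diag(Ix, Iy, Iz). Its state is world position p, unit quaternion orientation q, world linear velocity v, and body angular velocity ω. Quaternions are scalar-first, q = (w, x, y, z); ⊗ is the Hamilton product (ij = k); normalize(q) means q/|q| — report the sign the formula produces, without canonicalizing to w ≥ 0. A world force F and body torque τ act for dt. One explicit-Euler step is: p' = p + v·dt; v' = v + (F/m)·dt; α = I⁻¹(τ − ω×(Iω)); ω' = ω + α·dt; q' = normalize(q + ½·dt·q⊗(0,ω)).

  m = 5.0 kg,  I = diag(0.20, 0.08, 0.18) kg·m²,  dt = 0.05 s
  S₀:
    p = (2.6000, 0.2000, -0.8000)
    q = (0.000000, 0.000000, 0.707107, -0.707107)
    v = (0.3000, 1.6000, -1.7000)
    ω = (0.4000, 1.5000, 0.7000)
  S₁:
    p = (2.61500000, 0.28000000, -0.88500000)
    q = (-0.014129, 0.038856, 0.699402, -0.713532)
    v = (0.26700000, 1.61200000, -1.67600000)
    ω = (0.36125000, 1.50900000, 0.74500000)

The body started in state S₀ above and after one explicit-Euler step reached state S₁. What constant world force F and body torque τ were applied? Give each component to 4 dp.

F = (-3.3000, 1.2000, 2.4000)
τ = (-0.0500, 0.0200, 0.0900)

v₁ − v₀ = (-0.03300000, 0.01200000, 0.02400000)
applied force F = (-3.3000, 1.2000, 2.4000)
ω₁ − ω₀ = (-0.03875000, 0.00900000, 0.04500000)
gyro term ω₀×Iω₀ = (0.1050, 0.0056, -0.0720)
I·α + gyro = (-0.0500, 0.0200, 0.0900)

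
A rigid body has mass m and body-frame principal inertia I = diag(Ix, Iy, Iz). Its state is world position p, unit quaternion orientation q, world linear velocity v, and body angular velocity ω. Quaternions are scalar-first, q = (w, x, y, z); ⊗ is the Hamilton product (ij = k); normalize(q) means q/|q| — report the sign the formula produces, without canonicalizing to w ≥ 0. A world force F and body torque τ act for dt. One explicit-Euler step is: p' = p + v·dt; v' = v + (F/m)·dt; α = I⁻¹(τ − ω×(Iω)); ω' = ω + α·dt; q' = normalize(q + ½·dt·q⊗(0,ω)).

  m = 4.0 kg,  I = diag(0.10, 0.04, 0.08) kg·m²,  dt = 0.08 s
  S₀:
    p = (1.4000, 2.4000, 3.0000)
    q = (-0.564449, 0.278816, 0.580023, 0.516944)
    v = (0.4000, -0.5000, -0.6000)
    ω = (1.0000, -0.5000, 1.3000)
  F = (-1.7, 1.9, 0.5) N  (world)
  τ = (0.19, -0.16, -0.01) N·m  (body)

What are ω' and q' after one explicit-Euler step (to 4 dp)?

ω' = (1.1728, -0.8720, 1.2600)
q' = (-0.5895, 0.2960, 0.5961, 0.4577)

gyro term ω×Iω = (-0.0260, 0.0260, 0.0300)
α = I⁻¹(τ − ω×Iω) = (2.1600, -4.6500, -0.5000)
new body rate ω' = (1.1728, -0.8720, 1.2600)
2q̇ = q⊗(0,ω) = (-0.6608317, 0.4480529, 0.4367077, -1.4532147)
updated quaternion q' = (-0.5895, 0.2960, 0.5961, 0.4577)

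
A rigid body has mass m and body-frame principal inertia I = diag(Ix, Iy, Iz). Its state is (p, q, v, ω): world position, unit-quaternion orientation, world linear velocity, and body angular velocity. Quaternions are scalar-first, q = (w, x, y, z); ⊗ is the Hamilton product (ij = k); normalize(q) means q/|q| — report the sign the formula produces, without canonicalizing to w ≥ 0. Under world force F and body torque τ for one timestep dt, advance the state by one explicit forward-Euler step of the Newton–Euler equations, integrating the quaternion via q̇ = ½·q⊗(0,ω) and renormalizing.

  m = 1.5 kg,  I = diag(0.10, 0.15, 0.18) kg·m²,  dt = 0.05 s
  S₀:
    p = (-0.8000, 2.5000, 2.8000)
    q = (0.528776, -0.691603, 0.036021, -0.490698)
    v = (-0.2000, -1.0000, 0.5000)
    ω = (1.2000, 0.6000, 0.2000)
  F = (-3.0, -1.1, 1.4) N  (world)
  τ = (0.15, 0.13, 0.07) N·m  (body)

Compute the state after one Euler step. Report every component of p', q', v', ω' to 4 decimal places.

a = (-2.0000, -0.7333, 0.9333)
p' = p + v·dt = (-0.8100, 2.4500, 2.8250)
v' = v + a·dt = (-0.3000, -1.0367, 0.5467)
ω×(Iω) gyroscopic = (0.0036, -0.0192, 0.0360)
angular accel α = (1.4640, 0.9947, 0.1889)
ω' = ω + α·dt = (1.2732, 0.6497, 0.2094)
Hamilton product q⊗(0,ω) = (0.9064506, 0.9361542, -0.1332514, -0.3524318)
q + ½dt·q⊗(0,ω), renormalized = (0.5511, -0.6678, 0.0327, -0.4992)

p' = (-0.8100, 2.4500, 2.8250)
q' = (0.5511, -0.6678, 0.0327, -0.4992)
v' = (-0.3000, -1.0367, 0.5467)
ω' = (1.2732, 0.6497, 0.2094)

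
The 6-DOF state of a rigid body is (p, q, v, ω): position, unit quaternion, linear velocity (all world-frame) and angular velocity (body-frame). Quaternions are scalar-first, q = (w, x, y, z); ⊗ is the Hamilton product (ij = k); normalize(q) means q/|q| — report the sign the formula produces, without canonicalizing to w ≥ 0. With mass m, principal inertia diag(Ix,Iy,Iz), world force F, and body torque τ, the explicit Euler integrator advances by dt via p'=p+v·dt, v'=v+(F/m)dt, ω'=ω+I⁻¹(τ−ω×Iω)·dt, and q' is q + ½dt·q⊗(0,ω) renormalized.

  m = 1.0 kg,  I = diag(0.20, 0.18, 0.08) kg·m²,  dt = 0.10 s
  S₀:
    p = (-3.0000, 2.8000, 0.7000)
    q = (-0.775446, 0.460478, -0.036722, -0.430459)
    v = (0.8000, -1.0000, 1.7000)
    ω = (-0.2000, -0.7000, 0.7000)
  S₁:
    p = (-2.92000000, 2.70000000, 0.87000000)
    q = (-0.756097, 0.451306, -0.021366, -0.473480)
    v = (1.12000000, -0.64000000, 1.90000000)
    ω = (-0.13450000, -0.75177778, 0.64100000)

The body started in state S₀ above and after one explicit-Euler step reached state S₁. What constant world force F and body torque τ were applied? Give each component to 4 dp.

v₁ − v₀ = (0.32000000, 0.36000000, 0.20000000)
m·(v₁−v₀)/dt = (3.2000, 3.6000, 2.0000)
Δω = ω₁−ω₀ = (0.06550000, -0.05177778, -0.05900000)
gyro term ω₀×Iω₀ = (0.0490, -0.0168, -0.0028)
τ = I·(Δω/dt) + ω₀×(Iω₀) = (0.1800, -0.1100, -0.0500)

F = (3.2000, 3.6000, 2.0000)
τ = (0.1800, -0.1100, -0.0500)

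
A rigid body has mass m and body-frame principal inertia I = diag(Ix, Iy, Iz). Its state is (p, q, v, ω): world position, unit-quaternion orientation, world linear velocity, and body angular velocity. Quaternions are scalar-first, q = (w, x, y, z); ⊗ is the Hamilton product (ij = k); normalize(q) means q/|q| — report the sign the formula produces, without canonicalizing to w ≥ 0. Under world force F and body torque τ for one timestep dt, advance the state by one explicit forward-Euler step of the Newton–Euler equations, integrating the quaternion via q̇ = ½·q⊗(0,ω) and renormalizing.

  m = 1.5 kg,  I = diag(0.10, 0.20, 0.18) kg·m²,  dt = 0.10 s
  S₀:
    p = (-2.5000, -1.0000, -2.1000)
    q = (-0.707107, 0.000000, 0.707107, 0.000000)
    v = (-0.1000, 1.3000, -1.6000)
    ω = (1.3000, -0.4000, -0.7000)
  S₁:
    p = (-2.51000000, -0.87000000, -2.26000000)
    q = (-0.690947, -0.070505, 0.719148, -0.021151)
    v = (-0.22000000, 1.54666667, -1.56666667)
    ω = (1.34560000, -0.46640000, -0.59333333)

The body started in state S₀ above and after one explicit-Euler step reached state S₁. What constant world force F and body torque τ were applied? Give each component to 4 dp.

Δv = v₁−v₀ = (-0.12000000, 0.24666667, 0.03333333)
applied force F = (-1.8000, 3.7000, 0.5000)
rate change Δω = (0.04560000, -0.06640000, 0.10666667)
precession coupling = (-0.0056, 0.0728, -0.0520)
applied torque τ = (0.0400, -0.0600, 0.1400)

F = (-1.8000, 3.7000, 0.5000)
τ = (0.0400, -0.0600, 0.1400)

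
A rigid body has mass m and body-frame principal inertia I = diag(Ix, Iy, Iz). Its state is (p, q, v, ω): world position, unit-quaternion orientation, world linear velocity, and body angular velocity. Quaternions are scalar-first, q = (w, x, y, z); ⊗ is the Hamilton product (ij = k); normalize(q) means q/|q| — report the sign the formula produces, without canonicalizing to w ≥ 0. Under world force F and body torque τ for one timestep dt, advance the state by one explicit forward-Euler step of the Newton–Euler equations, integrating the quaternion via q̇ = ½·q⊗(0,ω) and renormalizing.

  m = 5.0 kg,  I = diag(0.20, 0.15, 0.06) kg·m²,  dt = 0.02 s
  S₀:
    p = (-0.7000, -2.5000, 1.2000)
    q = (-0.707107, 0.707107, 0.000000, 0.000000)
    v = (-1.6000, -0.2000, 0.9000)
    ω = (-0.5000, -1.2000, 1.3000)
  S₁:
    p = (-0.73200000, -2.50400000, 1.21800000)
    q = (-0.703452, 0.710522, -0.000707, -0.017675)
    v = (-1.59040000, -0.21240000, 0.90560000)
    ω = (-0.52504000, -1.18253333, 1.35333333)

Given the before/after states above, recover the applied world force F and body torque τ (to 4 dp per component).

F = (2.4000, -3.1000, 1.4000)
τ = (-0.1100, 0.0400, 0.1300)

ω₁ − ω₀ = (-0.02504000, 0.01746667, 0.05333333)
τ = I·(Δω/dt) + ω₀×(Iω₀) = (-0.1100, 0.0400, 0.1300)
v₁ − v₀ = (0.00960000, -0.01240000, 0.00560000)
F = m·Δv/dt = (2.4000, -3.1000, 1.4000)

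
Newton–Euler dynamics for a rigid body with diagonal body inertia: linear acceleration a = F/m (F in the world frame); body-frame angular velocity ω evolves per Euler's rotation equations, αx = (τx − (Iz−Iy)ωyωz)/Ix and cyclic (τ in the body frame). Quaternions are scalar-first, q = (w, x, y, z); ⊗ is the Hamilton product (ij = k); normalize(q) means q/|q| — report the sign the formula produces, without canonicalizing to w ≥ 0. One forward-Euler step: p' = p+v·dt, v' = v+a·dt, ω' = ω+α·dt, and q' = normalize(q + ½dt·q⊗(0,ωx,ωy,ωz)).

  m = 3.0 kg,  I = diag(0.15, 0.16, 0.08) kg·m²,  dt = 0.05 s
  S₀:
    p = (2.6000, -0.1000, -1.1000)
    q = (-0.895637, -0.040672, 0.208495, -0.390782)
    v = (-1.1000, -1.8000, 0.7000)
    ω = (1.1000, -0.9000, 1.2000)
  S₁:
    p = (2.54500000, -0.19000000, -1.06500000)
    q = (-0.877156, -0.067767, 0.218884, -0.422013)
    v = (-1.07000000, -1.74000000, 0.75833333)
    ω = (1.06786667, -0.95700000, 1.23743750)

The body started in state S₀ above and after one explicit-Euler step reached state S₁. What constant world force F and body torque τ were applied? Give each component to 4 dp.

F = (1.8000, 3.6000, 3.5000)
τ = (-0.0100, -0.0900, 0.0500)

ω₁ − ω₀ = (-0.03213333, -0.05700000, 0.03743750)
ω₀×(Iω₀) = (0.0864, 0.0924, -0.0099)
applied torque τ = (-0.0100, -0.0900, 0.0500)
Δv = v₁−v₀ = (0.03000000, 0.06000000, 0.05833333)
F = m·Δv/dt = (1.8000, 3.6000, 3.5000)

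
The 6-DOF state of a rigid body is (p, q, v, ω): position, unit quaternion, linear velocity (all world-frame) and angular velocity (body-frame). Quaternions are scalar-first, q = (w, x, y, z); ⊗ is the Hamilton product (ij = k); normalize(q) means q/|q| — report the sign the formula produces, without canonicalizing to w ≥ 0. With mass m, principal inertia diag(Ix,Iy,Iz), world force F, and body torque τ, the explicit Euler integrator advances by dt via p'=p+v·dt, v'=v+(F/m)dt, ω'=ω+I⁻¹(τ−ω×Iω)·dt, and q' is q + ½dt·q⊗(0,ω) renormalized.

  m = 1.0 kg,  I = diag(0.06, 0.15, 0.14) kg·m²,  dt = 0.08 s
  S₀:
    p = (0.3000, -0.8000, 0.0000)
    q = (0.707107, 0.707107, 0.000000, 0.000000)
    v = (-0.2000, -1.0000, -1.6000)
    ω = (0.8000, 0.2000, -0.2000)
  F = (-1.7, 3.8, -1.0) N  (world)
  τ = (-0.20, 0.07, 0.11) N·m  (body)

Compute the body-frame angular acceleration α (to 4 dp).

ω×(Iω) gyroscopic = (0.0004, 0.0128, 0.0144)
α = I⁻¹(τ − ω×Iω) = (-3.3400, 0.3813, 0.6829)

α = (-3.3400, 0.3813, 0.6829)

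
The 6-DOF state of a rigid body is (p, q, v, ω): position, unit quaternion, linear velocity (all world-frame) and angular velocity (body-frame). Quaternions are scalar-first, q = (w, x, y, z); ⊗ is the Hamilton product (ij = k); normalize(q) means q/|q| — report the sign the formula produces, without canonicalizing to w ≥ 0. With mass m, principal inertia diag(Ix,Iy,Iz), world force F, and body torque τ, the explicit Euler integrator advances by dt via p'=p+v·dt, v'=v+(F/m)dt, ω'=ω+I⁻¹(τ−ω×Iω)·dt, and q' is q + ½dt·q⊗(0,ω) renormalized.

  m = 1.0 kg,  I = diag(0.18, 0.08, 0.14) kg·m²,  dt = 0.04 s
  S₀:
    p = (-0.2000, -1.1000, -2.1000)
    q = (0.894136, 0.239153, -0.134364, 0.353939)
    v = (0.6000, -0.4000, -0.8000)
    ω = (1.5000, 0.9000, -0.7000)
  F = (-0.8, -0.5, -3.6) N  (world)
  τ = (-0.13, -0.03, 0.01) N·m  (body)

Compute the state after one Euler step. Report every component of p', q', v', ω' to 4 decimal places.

p' = (-0.1760, -1.1160, -2.1320)
q' = (0.8937, 0.2613, -0.1042, 0.3495)
v' = (0.5680, -0.4200, -0.9440)
ω' = (1.4795, 0.9060, -0.6586)

precession coupling ω×(Iω) = (-0.0378, -0.0420, -0.1350)
α = I⁻¹(τ − ω×Iω) = (-0.5122, 0.1500, 1.0357)
new body rate ω' = (1.4795, 0.9060, -0.6586)
2q̇ = q⊗(0,ω) = (0.0099554, 1.1167137, 1.5030380, -0.2091115)
q' = normalize(q + ½dt·q⊗(0,ω)) = (0.8937, 0.2613, -0.1042, 0.3495)
linear accel F/m = (-0.8000, -0.5000, -3.6000)
new position p' = (-0.1760, -1.1160, -2.1320)
new velocity v' = (0.5680, -0.4200, -0.9440)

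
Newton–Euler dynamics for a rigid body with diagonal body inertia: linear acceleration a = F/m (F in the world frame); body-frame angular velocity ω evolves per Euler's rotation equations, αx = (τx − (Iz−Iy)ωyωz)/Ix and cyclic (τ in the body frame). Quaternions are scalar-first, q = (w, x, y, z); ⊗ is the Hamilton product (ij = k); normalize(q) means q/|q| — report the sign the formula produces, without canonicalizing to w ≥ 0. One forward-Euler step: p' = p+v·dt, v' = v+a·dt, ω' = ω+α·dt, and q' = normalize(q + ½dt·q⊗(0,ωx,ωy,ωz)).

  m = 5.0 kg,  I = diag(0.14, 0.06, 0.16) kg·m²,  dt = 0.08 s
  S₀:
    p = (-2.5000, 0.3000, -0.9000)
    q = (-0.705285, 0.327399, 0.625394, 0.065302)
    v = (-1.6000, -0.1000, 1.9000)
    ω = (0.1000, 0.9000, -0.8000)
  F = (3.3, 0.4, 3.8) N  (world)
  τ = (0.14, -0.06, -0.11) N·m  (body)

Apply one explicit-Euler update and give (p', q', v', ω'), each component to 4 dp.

p' = (-2.6280, 0.2920, -0.7480)
q' = (-0.7262, 0.3019, 0.6100, 0.0970)
v' = (-1.5472, -0.0936, 1.9608)
ω' = (0.2211, 0.8179, -0.8514)

precession coupling ω×(Iω) = (-0.0720, 0.0016, -0.0072)
angular accel α = (1.5143, -1.0267, -0.6425)
new body rate ω' = (0.2211, 0.8179, -0.8514)
Hamilton product q⊗(0,ω) = (-0.5433529, -0.6296155, -0.3663071, 0.7963477)
q' = normalize(q + ½dt·q⊗(0,ω)) = (-0.7262, 0.3019, 0.6100, 0.0970)
new position p' = (-2.6280, 0.2920, -0.7480)
v' = v + a·dt = (-1.5472, -0.0936, 1.9608)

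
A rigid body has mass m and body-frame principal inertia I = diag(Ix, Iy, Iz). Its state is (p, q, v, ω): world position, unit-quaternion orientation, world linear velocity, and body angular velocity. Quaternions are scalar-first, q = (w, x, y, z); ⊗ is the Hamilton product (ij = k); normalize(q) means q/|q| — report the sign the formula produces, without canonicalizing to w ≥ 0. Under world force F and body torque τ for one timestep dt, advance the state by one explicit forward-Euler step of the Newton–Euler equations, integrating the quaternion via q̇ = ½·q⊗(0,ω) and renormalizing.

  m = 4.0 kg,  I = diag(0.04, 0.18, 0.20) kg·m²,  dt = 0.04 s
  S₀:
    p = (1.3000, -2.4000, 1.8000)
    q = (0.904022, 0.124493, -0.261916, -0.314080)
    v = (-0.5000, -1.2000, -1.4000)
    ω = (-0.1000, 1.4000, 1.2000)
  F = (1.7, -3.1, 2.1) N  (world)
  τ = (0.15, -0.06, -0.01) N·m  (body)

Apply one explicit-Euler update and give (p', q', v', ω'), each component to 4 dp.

α = I⁻¹(τ − ω×Iω) = (2.9100, -0.4400, 0.0480)
new body rate ω' = (0.0164, 1.3824, 1.2019)
Hamilton product q⊗(0,ω) = (0.7560277, 0.0350106, 1.1476472, 1.2329250)
q' = normalize(q + ½dt·q⊗(0,ω)) = (0.9185, 0.1251, -0.2388, -0.2892)
p' = p + v·dt = (1.2800, -2.4480, 1.7440)
v + (F/m)dt = (-0.4830, -1.2310, -1.3790)

p' = (1.2800, -2.4480, 1.7440)
q' = (0.9185, 0.1251, -0.2388, -0.2892)
v' = (-0.4830, -1.2310, -1.3790)
ω' = (0.0164, 1.3824, 1.2019)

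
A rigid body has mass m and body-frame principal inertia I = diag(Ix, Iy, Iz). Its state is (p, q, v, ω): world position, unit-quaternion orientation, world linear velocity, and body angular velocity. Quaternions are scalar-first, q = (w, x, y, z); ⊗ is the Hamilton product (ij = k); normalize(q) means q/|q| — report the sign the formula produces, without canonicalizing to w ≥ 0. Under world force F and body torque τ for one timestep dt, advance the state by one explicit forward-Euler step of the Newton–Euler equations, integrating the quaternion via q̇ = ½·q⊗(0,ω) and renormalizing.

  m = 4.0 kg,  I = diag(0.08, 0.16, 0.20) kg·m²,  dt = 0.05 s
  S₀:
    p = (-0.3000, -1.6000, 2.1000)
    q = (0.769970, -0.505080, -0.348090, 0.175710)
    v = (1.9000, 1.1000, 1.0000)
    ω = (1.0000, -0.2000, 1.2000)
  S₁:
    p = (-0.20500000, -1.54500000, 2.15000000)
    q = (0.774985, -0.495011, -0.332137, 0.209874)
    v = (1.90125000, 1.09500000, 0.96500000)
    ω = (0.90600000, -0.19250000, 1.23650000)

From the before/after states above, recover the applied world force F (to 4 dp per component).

Δv = v₁−v₀ = (0.00125000, -0.00500000, -0.03500000)
F = m·Δv/dt = (0.1000, -0.4000, -2.8000)

F = (0.1000, -0.4000, -2.8000)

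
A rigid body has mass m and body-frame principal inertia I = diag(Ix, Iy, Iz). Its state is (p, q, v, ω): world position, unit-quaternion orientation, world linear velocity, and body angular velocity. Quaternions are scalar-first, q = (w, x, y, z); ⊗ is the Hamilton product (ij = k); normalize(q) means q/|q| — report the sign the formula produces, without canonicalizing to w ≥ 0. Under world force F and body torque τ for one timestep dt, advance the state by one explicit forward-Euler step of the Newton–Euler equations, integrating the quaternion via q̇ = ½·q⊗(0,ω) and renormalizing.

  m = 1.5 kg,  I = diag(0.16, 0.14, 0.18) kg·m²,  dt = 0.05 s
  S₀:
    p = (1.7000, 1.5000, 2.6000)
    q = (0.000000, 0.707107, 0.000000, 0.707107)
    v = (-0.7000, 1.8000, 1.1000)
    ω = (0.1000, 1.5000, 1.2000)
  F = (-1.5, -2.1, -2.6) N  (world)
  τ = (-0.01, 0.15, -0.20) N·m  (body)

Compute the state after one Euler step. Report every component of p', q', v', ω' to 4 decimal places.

p' = (1.6650, 1.5900, 2.6550)
q' = (-0.0230, 0.6798, -0.0194, 0.7328)
v' = (-0.7500, 1.7300, 1.0133)
ω' = (0.0744, 1.5544, 1.1453)

a = F/m = (-1.0000, -1.4000, -1.7333)
p' = p + v·dt = (1.6650, 1.5900, 2.6550)
new velocity v' = (-0.7500, 1.7300, 1.0133)
α = I⁻¹(τ − ω×Iω) = (-0.5125, 1.0886, -1.0944)
ω + α·dt = (0.0744, 1.5544, 1.1453)
Hamilton product q⊗(0,ω) = (-0.9192391, -1.0606605, -0.7778177, 1.0606605)
q' = normalize(q + ½dt·q⊗(0,ω)) = (-0.0230, 0.6798, -0.0194, 0.7328)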